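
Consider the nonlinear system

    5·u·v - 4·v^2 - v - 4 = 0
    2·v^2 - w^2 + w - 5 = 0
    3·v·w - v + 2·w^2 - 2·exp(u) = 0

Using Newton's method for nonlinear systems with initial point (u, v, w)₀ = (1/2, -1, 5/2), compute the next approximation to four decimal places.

(-2.1990, -1.4205, 1.2330)

At (1/2, -1, 5/2): F = (-9.5000, -6.7500, 2.702557).
Jacobian J = [[5·v, 5·u - 8·v - 1, 0], [0, 4·v, -2·w + 1], [-2·exp(u), 3·w - 1, 3·v + 4·w]].
At the point, J = [[-5.0000, 9.5000, 0.0000], [0.0000, -4.0000, -4.0000], [-3.297443, 6.5000, 7.0000]] (det J = 135.302817).
Solving J·Δ = −F gives Δ = (-2.6990, -0.4205, -1.2670).
Then the next iterate is (u, v, w)₁ = (-2.1990, -1.4205, 1.2330).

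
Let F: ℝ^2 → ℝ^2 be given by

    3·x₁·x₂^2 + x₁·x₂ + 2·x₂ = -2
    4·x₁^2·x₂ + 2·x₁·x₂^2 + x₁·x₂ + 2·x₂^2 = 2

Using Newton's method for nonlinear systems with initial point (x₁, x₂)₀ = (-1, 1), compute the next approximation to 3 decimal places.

At (-1, 1): F = (0.000, 1.000).
Jacobian J = [[3·x₂^2 + x₂, 6·x₁·x₂ + x₁ + 2], [8·x₁·x₂ + 2·x₂^2 + x₂, 4·x₁^2 + 4·x₁·x₂ + x₁ + 4·x₂]].
At the point, J = [[4.000, -5.000], [-5.000, 3.000]] (det J = -13.000).
Solving J·Δ = −F gives Δ = (0.385, 0.308).
Then the next iterate is (x₁, x₂)₁ = (-0.615, 1.308).

(-0.615, 1.308)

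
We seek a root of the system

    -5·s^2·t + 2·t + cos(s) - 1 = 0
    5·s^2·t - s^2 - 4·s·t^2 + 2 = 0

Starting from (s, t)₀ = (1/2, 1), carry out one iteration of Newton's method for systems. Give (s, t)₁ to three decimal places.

(0.664, 1.364)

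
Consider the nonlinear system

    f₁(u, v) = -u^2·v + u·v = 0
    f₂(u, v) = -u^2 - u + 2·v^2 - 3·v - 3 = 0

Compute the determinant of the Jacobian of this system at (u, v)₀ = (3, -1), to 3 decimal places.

-77.000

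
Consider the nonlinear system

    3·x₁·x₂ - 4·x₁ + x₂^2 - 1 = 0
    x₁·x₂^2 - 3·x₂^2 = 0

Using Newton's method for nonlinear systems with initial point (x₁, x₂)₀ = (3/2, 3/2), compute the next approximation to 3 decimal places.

(2.353, 1.176)

At (3/2, 3/2): F = (2.000, -3.375).
Jacobian J = [[3·x₂ - 4, 3·x₁ + 2·x₂], [x₂^2, 2·x₁·x₂ - 6·x₂]].
At the point, J = [[0.500, 7.500], [2.250, -4.500]] (det J = -19.125).
Solving J·Δ = −F gives Δ = (0.853, -0.324).
Then the next iterate is (x₁, x₂)₁ = (2.353, 1.176).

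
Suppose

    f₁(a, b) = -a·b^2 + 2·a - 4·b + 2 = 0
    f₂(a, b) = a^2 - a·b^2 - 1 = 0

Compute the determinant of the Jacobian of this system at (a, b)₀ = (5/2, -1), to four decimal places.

J = [[-b^2 + 2, -2·a·b - 4], [2·a - b^2, -2·a·b]].
At the point, J = [[1.0000, 1.0000], [4.0000, 5.0000]].
det J = 1.0000.

1.0000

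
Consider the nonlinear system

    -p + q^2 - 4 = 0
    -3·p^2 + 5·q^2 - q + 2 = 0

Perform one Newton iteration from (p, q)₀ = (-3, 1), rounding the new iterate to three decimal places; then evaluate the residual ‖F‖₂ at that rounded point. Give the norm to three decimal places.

1.540

At (-3, 1): F = (0.000, -21.000).
Jacobian J = [[-1, 2·q], [-6·p, 10·q - 1]].
At the point, J = [[-1.000, 2.000], [18.000, 9.000]] (det J = -45.000).
Solving J·Δ = −F gives Δ = (0.933, 0.467).
Then the next iterate is (p, q)₁ = (-2.067, 1.467).
Re-evaluating at (-2.067, 1.467): F = (0.21909, -1.52402), so ‖F‖₂ = 1.540.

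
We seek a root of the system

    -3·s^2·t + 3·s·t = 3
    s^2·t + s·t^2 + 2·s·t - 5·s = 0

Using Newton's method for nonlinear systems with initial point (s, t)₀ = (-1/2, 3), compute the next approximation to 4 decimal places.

At (-1/2, 3): F = (-9.7500, -4.2500).
Jacobian J = [[-6·s·t + 3·t, -3·s^2 + 3·s], [2·s·t + t^2 + 2·t - 5, s^2 + 2·s·t + 2·s]].
At the point, J = [[18.0000, -2.2500], [7.0000, -3.7500]] (det J = -51.7500).
Solving J·Δ = −F gives Δ = (0.5217, -0.1594).
Then the next iterate is (s, t)₁ = (0.0217, 2.8406).

(0.0217, 2.8406)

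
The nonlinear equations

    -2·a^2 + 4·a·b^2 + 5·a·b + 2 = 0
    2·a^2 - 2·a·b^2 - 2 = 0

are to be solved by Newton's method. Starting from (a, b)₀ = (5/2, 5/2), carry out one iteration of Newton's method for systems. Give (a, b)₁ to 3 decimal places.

At (5/2, 5/2): F = (83.250, -20.750).
Jacobian J = [[-4·a + 4·b^2 + 5·b, 8·a·b + 5·a], [4·a - 2·b^2, -4·a·b]].
At the point, J = [[27.500, 62.500], [-2.500, -25.000]] (det J = -531.250).
Solving J·Δ = −F gives Δ = (-1.476, -0.682).
Then the next iterate is (a, b)₁ = (1.024, 1.818).

(1.024, 1.818)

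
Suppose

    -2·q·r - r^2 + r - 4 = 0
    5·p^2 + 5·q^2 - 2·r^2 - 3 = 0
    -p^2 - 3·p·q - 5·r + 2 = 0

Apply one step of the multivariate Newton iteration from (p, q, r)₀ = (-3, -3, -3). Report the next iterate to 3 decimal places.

(-2.975, -0.196, -1.679)

At (-3, -3, -3): F = (-34.000, 69.000, -19.000).
Jacobian J = [[0, -2·r, -2·q - 2·r + 1], [10·p, 10·q, -4·r], [-2·p - 3·q, -3·p, -5]].
At the point, J = [[0.000, 6.000, 13.000], [-30.000, -30.000, 12.000], [15.000, 9.000, -5.000]] (det J = 2520.000).
Solving J·Δ = −F gives Δ = (0.025, 2.804, 1.321).
Then the next iterate is (p, q, r)₁ = (-2.975, -0.196, -1.679).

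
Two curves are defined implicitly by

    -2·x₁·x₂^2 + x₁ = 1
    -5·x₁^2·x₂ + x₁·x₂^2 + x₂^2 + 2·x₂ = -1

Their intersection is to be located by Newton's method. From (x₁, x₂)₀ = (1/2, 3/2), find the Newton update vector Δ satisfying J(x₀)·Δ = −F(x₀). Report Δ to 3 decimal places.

(0.060, -0.987)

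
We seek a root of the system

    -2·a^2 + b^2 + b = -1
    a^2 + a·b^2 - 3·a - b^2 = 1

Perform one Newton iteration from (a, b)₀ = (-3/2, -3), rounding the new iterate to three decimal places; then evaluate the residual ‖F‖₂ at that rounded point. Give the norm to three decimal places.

At (-3/2, -3): F = (2.500, -16.750).
Jacobian J = [[-4·a, 2·b + 1], [2·a + b^2 - 3, 2·a·b - 2·b]].
At the point, J = [[6.000, -5.000], [3.000, 15.000]] (det J = 105.000).
Solving J·Δ = −F gives Δ = (0.440, 1.029).
Then the next iterate is (a, b)₁ = (-1.060, -1.971).
Re-evaluating at (-1.060, -1.971): F = (0.66664, -4.69917), so ‖F‖₂ = 4.746.

4.746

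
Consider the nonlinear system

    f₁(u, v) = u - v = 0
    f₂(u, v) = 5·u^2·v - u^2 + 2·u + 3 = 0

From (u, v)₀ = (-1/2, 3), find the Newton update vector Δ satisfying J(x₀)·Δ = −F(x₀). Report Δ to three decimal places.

(0.105, -3.395)

At (-1/2, 3): F = (-3.500, 5.500).
Jacobian J = [[1, -1], [10·u·v - 2·u + 2, 5·u^2]].
At the point, J = [[1.000, -1.000], [-12.000, 1.250]] (det J = -10.750).
Solving J·Δ = −F gives Δ = (0.105, -3.395).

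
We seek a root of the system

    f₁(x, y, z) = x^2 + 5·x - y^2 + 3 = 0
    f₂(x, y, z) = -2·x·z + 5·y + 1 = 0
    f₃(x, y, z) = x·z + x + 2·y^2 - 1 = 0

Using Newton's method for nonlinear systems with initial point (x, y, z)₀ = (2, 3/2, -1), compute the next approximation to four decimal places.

(0.0550, 0.5818, 0.0047)

At (2, 3/2, -1): F = (14.7500, 12.5000, 3.5000).
Jacobian J = [[2·x + 5, -2·y, 0], [-2·z, 5, -2·x], [z + 1, 4·y, x]].
At the point, J = [[9.0000, -3.0000, 0.0000], [2.0000, 5.0000, -4.0000], [0.0000, 6.0000, 2.0000]] (det J = 318.0000).
Solving J·Δ = −F gives Δ = (-1.9450, -0.9182, 1.0047).
Then the next iterate is (x, y, z)₁ = (0.0550, 0.5818, 0.0047).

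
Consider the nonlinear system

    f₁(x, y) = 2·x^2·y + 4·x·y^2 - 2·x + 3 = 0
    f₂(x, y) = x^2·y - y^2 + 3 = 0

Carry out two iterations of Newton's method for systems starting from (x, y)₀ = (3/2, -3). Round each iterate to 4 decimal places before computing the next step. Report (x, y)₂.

At (3/2, -3): F = (40.5000, -12.7500).
Jacobian J = [[4·x·y + 4·y^2 - 2, 2·x^2 + 8·x·y], [2·x·y, x^2 - 2·y]].
At the point, J = [[16.0000, -31.5000], [-9.0000, 8.2500]] (det J = -151.5000).
Solving J·Δ = −F gives Δ = (-0.4455, 1.0594).
Then the next iterate is (x, y)₁ = (1.0545, -1.9406).
Round to (1.0545, -1.9406) and repeat: F = (12.459907, -2.923818), J = [[4.878263, -14.146961], [-4.092725, 4.993170]].
Δ = (0.6217, 1.0951), so (x, y)₂ = (1.6762, -0.8455).

(1.6762, -0.8455)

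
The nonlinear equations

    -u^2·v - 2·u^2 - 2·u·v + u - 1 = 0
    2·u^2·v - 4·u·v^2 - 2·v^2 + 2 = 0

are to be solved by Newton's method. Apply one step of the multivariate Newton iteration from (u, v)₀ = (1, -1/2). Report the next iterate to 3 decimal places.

(0.676, -0.559)

At (1, -1/2): F = (-0.500, -0.500).
Jacobian J = [[-2·u·v - 4·u - 2·v + 1, -u^2 - 2·u], [4·u·v - 4·v^2, 2·u^2 - 8·u·v - 4·v]].
At the point, J = [[-1.000, -3.000], [-3.000, 8.000]] (det J = -17.000).
Solving J·Δ = −F gives Δ = (-0.324, -0.059).
Then the next iterate is (u, v)₁ = (0.676, -0.559).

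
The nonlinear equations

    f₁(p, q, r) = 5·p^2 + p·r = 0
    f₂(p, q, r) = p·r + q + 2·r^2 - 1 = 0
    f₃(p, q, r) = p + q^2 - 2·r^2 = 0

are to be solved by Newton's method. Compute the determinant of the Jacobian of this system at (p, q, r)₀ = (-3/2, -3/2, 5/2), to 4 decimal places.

-181.0000

J = [[10·p + r, 0, p], [r, 1, p + 4·r], [1, 2·q, -4·r]].
At the point, J = [[-12.5000, 0.0000, -1.5000], [2.5000, 1.0000, 8.5000], [1.0000, -3.0000, -10.0000]].
det J = -181.0000.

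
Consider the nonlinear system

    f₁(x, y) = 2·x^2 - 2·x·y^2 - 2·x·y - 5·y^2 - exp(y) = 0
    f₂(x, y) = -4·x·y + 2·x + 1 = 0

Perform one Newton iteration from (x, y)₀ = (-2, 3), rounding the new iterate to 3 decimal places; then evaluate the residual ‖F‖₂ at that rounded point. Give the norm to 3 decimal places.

6.116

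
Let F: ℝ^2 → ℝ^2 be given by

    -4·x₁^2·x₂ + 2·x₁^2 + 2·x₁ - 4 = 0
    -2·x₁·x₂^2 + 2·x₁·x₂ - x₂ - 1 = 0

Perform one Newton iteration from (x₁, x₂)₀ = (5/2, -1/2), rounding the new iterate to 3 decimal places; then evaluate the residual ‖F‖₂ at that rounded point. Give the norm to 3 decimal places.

At (5/2, -1/2): F = (26.000, -4.250).
Jacobian J = [[-8·x₁·x₂ + 4·x₁ + 2, -4·x₁^2], [-2·x₂^2 + 2·x₂, -4·x₁·x₂ + 2·x₁ - 1]].
At the point, J = [[22.000, -25.000], [-1.500, 9.000]] (det J = 160.500).
Solving J·Δ = −F gives Δ = (-0.796, 0.340).
Then the next iterate is (x₁, x₂)₁ = (1.704, -0.160).
Re-evaluating at (1.704, -0.160): F = (7.07355, -1.47252), so ‖F‖₂ = 7.225.

7.225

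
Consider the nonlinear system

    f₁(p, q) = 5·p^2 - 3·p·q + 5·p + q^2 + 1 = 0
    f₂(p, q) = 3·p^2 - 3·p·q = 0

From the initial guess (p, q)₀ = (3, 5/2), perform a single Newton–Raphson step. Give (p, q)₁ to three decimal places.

(1.128, 0.816)

At (3, 5/2): F = (44.750, 4.500).
Jacobian J = [[10·p - 3·q + 5, -3·p + 2·q], [6·p - 3·q, -3·p]].
At the point, J = [[27.500, -4.000], [10.500, -9.000]] (det J = -205.500).
Solving J·Δ = −F gives Δ = (-1.872, -1.684).
Then the next iterate is (p, q)₁ = (1.128, 0.816).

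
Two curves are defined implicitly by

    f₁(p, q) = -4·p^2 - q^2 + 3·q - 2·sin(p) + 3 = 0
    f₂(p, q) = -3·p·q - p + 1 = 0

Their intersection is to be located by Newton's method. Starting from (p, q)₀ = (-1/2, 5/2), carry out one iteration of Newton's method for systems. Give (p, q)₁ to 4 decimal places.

(0.7333, 5.9887)

At (-1/2, 5/2): F = (4.208851, 5.2500).
Jacobian J = [[-8·p - 2·cos(p), -2·q + 3], [-3·q - 1, -3·p]].
At the point, J = [[2.244835, -2.0000], [-8.5000, 1.5000]] (det J = -13.632748).
Solving J·Δ = −F gives Δ = (1.2333, 3.4887).
Then the next iterate is (p, q)₁ = (0.7333, 5.9887).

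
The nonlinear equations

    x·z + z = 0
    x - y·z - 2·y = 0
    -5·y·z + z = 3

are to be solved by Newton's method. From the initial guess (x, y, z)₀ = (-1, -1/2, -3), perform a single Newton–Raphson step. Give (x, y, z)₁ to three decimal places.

At (-1, -1/2, -3): F = (0.000, -1.500, -13.500).
Jacobian J = [[z, 0, x + 1], [1, -z - 2, -y], [0, -5·z, -5·y + 1]].
At the point, J = [[-3.000, 0.000, 0.000], [1.000, 1.000, 0.500], [0.000, 15.000, 3.500]] (det J = 12.000).
Solving J·Δ = −F gives Δ = (0.000, 0.375, 2.250).
Then the next iterate is (x, y, z)₁ = (-1.000, -0.125, -0.750).

(-1.000, -0.125, -0.750)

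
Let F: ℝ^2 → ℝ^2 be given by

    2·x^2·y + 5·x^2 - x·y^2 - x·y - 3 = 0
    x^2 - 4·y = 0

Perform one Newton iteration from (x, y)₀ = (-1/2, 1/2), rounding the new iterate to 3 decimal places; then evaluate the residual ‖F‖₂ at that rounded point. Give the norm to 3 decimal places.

At (-1/2, 1/2): F = (-1.125, -1.750).
Jacobian J = [[4·x·y + 10·x - y^2 - y, 2·x^2 - 2·x·y - x], [2·x, -4]].
At the point, J = [[-6.750, 1.500], [-1.000, -4.000]] (det J = 28.500).
Solving J·Δ = −F gives Δ = (-0.250, -0.375).
Then the next iterate is (x, y)₁ = (-0.750, 0.125).
Re-evaluating at (-0.750, 0.125): F = (0.05859, 0.06250), so ‖F‖₂ = 0.086.

0.086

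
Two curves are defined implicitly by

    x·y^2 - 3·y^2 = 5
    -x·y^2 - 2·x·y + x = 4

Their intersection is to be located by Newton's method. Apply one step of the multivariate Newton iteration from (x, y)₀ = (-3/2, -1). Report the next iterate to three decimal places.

At (-3/2, -1): F = (-9.500, -7.000).
Jacobian J = [[y^2, 2·x·y - 6·y], [-y^2 - 2·y + 1, -2·x·y - 2·x]].
At the point, J = [[1.000, 9.000], [2.000, 0.000]] (det J = -18.000).
Solving J·Δ = −F gives Δ = (3.500, 0.667).
Then the next iterate is (x, y)₁ = (2.000, -0.333).

(2.000, -0.333)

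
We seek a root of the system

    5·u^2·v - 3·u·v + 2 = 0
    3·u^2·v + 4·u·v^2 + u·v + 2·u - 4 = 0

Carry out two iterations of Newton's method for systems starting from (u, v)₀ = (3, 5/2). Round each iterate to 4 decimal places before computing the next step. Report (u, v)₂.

At (3, 5/2): F = (92.0000, 152.0000).
Jacobian J = [[10·u·v - 3·v, 5·u^2 - 3·u], [6·u·v + 4·v^2 + v + 2, 3·u^2 + 8·u·v + u]].
At the point, J = [[67.5000, 36.0000], [74.5000, 90.0000]] (det J = 3393.0000).
Solving J·Δ = −F gives Δ = (-0.8276, -1.0038).
Then the next iterate is (u, v)₁ = (2.1724, 1.4962).
Round to (2.1724, 1.4962) and repeat: F = (27.554211, 44.230957), J = [[28.014849, 17.079409], [31.952727, 42.333124]].
Δ = (-0.6420, -0.5603), so (u, v)₂ = (1.5304, 0.9359).

(1.5304, 0.9359)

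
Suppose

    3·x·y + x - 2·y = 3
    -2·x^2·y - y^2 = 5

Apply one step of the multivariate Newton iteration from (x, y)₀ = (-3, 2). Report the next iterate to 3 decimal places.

At (-3, 2): F = (-28.000, -45.000).
Jacobian J = [[3·y + 1, 3·x - 2], [-4·x·y, -2·x^2 - 2·y]].
At the point, J = [[7.000, -11.000], [24.000, -22.000]] (det J = 110.000).
Solving J·Δ = −F gives Δ = (-1.100, -3.245).
Then the next iterate is (x, y)₁ = (-4.100, -1.245).

(-4.100, -1.245)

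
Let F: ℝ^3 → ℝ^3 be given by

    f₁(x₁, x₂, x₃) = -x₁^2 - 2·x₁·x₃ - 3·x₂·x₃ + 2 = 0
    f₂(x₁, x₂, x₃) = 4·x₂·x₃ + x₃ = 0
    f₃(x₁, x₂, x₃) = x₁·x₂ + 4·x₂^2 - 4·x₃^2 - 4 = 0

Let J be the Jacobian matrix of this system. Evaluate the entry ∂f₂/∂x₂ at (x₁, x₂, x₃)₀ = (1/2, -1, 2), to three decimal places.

∂f₂/∂x₂ = 4·x₃.
At (1/2, -1, 2) this is 8.000.

8.000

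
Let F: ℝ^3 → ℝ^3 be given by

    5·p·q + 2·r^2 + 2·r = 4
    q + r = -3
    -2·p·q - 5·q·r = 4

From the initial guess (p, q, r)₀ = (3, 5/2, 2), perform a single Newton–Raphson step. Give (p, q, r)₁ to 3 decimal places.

At (3, 5/2, 2): F = (45.500, 7.500, -44.000).
Jacobian J = [[5·q, 5·p, 4·r + 2], [0, 1, 1], [-2·q, -2·p - 5·r, -5·q]].
At the point, J = [[12.500, 15.000, 10.000], [0.000, 1.000, 1.000], [-5.000, -16.000, -12.500]] (det J = 18.750).
Solving J·Δ = −F gives Δ = (-7.760, 25.300, -32.800).
Then the next iterate is (p, q, r)₁ = (-4.760, 27.800, -30.800).

(-4.760, 27.800, -30.800)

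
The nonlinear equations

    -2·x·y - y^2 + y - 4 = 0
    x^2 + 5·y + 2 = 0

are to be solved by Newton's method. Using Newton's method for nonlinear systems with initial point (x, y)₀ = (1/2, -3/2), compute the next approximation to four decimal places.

At (1/2, -3/2): F = (-6.2500, -5.2500).
Jacobian J = [[-2·y, -2·x - 2·y + 1], [2·x, 5]].
At the point, J = [[3.0000, 3.0000], [1.0000, 5.0000]] (det J = 12.0000).
Solving J·Δ = −F gives Δ = (1.2917, 0.7917).
Then the next iterate is (x, y)₁ = (1.7917, -0.7083).

(1.7917, -0.7083)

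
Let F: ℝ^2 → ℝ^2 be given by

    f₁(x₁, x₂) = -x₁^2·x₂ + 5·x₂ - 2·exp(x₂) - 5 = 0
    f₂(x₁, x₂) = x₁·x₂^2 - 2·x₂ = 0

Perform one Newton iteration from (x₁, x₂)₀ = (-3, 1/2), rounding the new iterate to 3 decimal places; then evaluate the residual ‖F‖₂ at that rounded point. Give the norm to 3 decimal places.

6.237

At (-3, 1/2): F = (-10.29744, -1.750).
Jacobian J = [[-2·x₁·x₂, -x₁^2 - 2·exp(x₂) + 5], [x₂^2, 2·x₁·x₂ - 2]].
At the point, J = [[3.000, -7.29744], [0.250, -5.000]] (det J = -13.17564).
Solving J·Δ = −F gives Δ = (2.939, -0.203).
Then the next iterate is (x₁, x₂)₁ = (-0.061, 0.297).
Re-evaluating at (-0.061, 0.297): F = (-6.20774, -0.59938), so ‖F‖₂ = 6.237.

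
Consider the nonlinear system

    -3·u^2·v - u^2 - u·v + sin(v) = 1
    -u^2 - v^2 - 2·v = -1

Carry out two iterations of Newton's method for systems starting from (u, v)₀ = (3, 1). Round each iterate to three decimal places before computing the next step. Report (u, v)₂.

(0.592, 0.598)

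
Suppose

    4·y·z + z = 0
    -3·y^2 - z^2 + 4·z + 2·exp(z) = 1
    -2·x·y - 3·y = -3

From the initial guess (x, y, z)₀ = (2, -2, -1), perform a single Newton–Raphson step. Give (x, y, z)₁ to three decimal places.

(0.010, -0.708, -0.738)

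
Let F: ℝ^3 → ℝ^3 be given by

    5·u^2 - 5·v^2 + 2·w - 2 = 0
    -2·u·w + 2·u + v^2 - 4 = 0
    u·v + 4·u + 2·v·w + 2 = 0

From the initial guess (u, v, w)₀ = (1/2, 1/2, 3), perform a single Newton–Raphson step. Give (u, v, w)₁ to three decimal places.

(-1.964, 0.464, 7.071)

At (1/2, 1/2, 3): F = (4.000, -5.750, 7.250).
Jacobian J = [[10·u, -10·v, 2], [-2·w + 2, 2·v, -2·u], [v + 4, u + 2·w, 2·v]].
At the point, J = [[5.000, -5.000, 2.000], [-4.000, 1.000, -1.000], [4.500, 6.500, 1.000]] (det J = -21.000).
Solving J·Δ = −F gives Δ = (-2.464, -0.036, 4.071).
Then the next iterate is (u, v, w)₁ = (-1.964, 0.464, 7.071).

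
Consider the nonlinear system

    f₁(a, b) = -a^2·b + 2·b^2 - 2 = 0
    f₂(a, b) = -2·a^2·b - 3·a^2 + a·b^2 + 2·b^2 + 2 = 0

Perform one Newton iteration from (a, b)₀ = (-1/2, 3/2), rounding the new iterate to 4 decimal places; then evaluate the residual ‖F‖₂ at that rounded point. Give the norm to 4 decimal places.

0.1252

At (-1/2, 3/2): F = (2.1250, 3.8750).
Jacobian J = [[-2·a·b, -a^2 + 4·b], [-4·a·b - 6·a + b^2, -2·a^2 + 2·a·b + 4·b]].
At the point, J = [[1.5000, 5.7500], [8.2500, 4.0000]] (det J = -41.4375).
Solving J·Δ = −F gives Δ = (-0.3326, -0.2828).
Then the next iterate is (a, b)₁ = (-0.8326, 1.2172).
Re-evaluating at (-0.8326, 1.2172): F = (0.119361, -0.037658), so ‖F‖₂ = 0.1252.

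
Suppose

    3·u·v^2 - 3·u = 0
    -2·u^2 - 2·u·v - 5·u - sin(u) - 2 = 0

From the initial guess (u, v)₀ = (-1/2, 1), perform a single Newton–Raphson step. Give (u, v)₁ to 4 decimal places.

At (-1/2, 1): F = (0.0000, 1.479426).
Jacobian J = [[3·v^2 - 3, 6·u·v], [-4·u - 2·v - cos(u) - 5, -2·u]].
At the point, J = [[0.0000, -3.0000], [-5.877583, 1.0000]] (det J = -17.632748).
Solving J·Δ = −F gives Δ = (0.2517, 0.0000).
Then the next iterate is (u, v)₁ = (-0.2483, 1.0000).

(-0.2483, 1.0000)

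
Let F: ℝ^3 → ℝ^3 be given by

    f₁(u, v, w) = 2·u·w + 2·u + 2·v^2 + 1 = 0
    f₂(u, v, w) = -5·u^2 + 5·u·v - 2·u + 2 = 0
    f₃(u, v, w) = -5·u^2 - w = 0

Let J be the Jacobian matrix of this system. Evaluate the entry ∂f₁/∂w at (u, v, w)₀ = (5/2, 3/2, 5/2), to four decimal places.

∂f₁/∂w = 2·u.
At (5/2, 3/2, 5/2) this is 5.0000.

5.0000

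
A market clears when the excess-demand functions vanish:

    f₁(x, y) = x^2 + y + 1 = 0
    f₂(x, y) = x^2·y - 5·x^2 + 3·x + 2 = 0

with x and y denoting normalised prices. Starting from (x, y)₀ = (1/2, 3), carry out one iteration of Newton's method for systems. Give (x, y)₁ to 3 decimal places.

(-2.083, 1.333)

At (1/2, 3): F = (4.250, 3.000).
Jacobian J = [[2·x, 1], [2·x·y - 10·x + 3, x^2]].
At the point, J = [[1.000, 1.000], [1.000, 0.250]] (det J = -0.750).
Solving J·Δ = −F gives Δ = (-2.583, -1.667).
Then the next iterate is (x, y)₁ = (-2.083, 1.333).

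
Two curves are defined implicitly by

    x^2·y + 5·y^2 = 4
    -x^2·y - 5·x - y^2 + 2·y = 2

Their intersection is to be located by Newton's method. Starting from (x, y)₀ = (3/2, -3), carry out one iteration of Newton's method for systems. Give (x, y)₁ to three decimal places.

(6.489, -3.384)

At (3/2, -3): F = (34.250, -17.750).
Jacobian J = [[2·x·y, x^2 + 10·y], [-2·x·y - 5, -x^2 - 2·y + 2]].
At the point, J = [[-9.000, -27.750], [4.000, 5.750]] (det J = 59.250).
Solving J·Δ = −F gives Δ = (4.989, -0.384).
Then the next iterate is (x, y)₁ = (6.489, -3.384).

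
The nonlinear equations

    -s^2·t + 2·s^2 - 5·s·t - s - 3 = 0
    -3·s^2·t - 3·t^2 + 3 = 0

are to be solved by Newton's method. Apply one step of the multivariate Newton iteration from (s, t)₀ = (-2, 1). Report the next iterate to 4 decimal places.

(-0.5000, 1.3333)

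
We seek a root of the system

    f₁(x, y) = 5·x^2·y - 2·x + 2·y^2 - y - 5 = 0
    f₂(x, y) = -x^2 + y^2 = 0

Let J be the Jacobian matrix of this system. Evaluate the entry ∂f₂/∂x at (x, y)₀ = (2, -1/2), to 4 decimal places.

∂f₂/∂x = -2·x.
At (2, -1/2) this is -4.0000.

-4.0000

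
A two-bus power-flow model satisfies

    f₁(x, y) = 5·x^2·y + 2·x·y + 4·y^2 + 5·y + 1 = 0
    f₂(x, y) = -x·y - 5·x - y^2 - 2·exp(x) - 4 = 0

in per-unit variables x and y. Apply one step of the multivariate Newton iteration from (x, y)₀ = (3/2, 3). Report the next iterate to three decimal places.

(-0.659, 3.356)

At (3/2, 3): F = (94.750, -33.96338).
Jacobian J = [[10·x·y + 2·y, 5·x^2 + 2·x + 8·y + 5], [-y - 2·exp(x) - 5, -x - 2·y]].
At the point, J = [[51.000, 43.250], [-16.96338, -7.500]] (det J = 351.16610).
Solving J·Δ = −F gives Δ = (-2.159, 0.356).
Then the next iterate is (x, y)₁ = (-0.659, 3.356).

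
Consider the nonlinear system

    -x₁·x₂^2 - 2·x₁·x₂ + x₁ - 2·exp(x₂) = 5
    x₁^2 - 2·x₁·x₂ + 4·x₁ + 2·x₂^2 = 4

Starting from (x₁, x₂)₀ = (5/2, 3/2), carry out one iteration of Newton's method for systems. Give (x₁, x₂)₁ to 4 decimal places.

(1.1032, 0.6310)

At (5/2, 3/2): F = (-24.588378, 9.2500).
Jacobian J = [[-x₂^2 - 2·x₂ + 1, -2·x₁·x₂ - 2·x₁ - 2·exp(x₂)], [2·x₁ - 2·x₂ + 4, -2·x₁ + 4·x₂]].
At the point, J = [[-4.2500, -21.463378], [6.0000, 1.0000]] (det J = 124.530269).
Solving J·Δ = −F gives Δ = (-1.3968, -0.8690).
Then the next iterate is (x₁, x₂)₁ = (1.1032, 0.6310).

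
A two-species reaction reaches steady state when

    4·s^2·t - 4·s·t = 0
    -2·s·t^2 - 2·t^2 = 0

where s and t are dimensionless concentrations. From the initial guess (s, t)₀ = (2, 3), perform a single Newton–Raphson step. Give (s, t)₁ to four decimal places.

(1.6250, 1.6875)

At (2, 3): F = (24.0000, -54.0000).
Jacobian J = [[8·s·t - 4·t, 4·s^2 - 4·s], [-2·t^2, -4·s·t - 4·t]].
At the point, J = [[36.0000, 8.0000], [-18.0000, -36.0000]] (det J = -1152.0000).
Solving J·Δ = −F gives Δ = (-0.3750, -1.3125).
Then the next iterate is (s, t)₁ = (1.6250, 1.6875).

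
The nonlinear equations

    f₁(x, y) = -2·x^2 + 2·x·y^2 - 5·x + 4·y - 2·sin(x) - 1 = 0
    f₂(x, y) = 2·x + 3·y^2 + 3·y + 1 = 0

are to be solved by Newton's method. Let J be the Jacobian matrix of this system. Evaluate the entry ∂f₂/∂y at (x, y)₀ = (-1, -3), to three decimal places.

-15.000

∂f₂/∂y = 6·y + 3.
At (-1, -3) this is -15.000.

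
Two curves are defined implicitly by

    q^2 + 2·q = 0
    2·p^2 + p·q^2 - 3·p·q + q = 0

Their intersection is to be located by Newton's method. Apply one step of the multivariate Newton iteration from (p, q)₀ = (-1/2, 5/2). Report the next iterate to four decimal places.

(0.6154, 0.8929)

At (-1/2, 5/2): F = (11.2500, 3.6250).
Jacobian J = [[0, 2·q + 2], [4·p + q^2 - 3·q, 2·p·q - 3·p + 1]].
At the point, J = [[0.0000, 7.0000], [-3.2500, 0.0000]] (det J = 22.7500).
Solving J·Δ = −F gives Δ = (1.1154, -1.6071).
Then the next iterate is (p, q)₁ = (0.6154, 0.8929).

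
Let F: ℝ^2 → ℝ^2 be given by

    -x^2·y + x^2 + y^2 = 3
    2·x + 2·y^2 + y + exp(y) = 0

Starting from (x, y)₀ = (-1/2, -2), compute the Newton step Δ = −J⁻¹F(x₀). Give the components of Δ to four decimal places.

(-0.3373, 0.6498)

At (-1/2, -2): F = (1.7500, 5.135335).
Jacobian J = [[-2·x·y + 2·x, -x^2 + 2·y], [2, 4·y + exp(y) + 1]].
At the point, J = [[-3.0000, -4.2500], [2.0000, -6.864665]] (det J = 29.093994).
Solving J·Δ = −F gives Δ = (-0.3373, 0.6498).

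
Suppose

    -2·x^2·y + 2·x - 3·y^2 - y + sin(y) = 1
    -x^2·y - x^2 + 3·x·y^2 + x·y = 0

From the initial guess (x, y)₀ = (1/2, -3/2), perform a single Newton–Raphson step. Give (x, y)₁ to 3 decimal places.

At (1/2, -3/2): F = (-5.49749, 2.750).
Jacobian J = [[-4·x·y + 2, -2·x^2 - 6·y + cos(y) - 1], [-2·x·y - 2·x + 3·y^2 + y, -x^2 + 6·x·y + x]].
At the point, J = [[5.000, 7.57074], [5.750, -4.250]] (det J = -64.78174).
Solving J·Δ = −F gives Δ = (0.039, 0.700).
Then the next iterate is (x, y)₁ = (0.539, -0.800).

(0.539, -0.800)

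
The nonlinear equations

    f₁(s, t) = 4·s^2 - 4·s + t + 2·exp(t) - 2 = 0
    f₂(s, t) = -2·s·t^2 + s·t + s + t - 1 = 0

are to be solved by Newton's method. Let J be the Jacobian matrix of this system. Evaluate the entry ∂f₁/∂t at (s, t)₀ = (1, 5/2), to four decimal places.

25.3650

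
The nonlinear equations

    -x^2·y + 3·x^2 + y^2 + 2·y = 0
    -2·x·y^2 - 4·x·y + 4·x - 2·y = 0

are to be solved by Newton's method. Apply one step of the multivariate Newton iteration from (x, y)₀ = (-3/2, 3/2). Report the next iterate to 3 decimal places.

At (-3/2, 3/2): F = (8.625, 6.750).
Jacobian J = [[-2·x·y + 6·x, -x^2 + 2·y + 2], [-2·y^2 - 4·y + 4, -4·x·y - 4·x - 2]].
At the point, J = [[-4.500, 2.750], [-6.500, 13.000]] (det J = -40.625).
Solving J·Δ = −F gives Δ = (2.303, 0.632).
Then the next iterate is (x, y)₁ = (0.803, 2.132).

(0.803, 2.132)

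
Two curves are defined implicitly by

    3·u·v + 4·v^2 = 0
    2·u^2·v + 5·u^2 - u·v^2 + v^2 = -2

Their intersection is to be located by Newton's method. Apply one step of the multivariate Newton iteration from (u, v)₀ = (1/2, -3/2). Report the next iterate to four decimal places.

At (1/2, -3/2): F = (6.7500, 3.6250).
Jacobian J = [[3·v, 3·u + 8·v], [4·u·v + 10·u - v^2, 2·u^2 - 2·u·v + 2·v]].
At the point, J = [[-4.5000, -10.5000], [-0.2500, -1.0000]] (det J = 1.8750).
Solving J·Δ = −F gives Δ = (-16.7000, 7.8000).
Then the next iterate is (u, v)₁ = (-16.2000, 6.3000).

(-16.2000, 6.3000)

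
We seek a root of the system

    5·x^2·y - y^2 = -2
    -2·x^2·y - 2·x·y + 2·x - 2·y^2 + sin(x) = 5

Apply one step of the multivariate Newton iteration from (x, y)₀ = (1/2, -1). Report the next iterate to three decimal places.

(0.857, -0.374)

At (1/2, -1): F = (-0.250, -4.02057).
Jacobian J = [[10·x·y, 5·x^2 - 2·y], [-4·x·y - 2·y + cos(x) + 2, -2·x^2 - 2·x - 4·y]].
At the point, J = [[-5.000, 3.250], [6.87758, 2.500]] (det J = -34.85214).
Solving J·Δ = −F gives Δ = (0.357, 0.626).
Then the next iterate is (x, y)₁ = (0.857, -0.374).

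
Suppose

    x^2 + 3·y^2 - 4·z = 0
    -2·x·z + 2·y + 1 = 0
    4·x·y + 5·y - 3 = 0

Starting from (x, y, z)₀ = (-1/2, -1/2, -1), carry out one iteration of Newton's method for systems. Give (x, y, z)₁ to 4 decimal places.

(-1.3226, 0.4516, -0.2581)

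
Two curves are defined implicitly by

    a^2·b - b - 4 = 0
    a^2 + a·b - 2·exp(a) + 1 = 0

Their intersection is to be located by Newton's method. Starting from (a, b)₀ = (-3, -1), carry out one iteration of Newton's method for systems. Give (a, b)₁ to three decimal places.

(-1.268, -0.799)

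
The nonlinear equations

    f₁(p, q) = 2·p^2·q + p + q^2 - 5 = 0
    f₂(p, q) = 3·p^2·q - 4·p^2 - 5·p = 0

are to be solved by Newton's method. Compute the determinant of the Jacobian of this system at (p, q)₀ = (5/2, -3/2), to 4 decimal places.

188.7500

J = [[4·p·q + 1, 2·p^2 + 2·q], [6·p·q - 8·p - 5, 3·p^2]].
At the point, J = [[-14.0000, 9.5000], [-47.5000, 18.7500]].
det J = 188.7500.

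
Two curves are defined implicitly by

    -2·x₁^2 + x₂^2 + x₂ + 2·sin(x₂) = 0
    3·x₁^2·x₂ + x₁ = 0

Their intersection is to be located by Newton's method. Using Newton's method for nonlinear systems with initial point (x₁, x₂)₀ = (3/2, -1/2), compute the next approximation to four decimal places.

(0.4742, -0.7541)

At (3/2, -1/2): F = (-5.708851, -1.8750).
Jacobian J = [[-4·x₁, 2·x₂ + 2·cos(x₂) + 1], [6·x₁·x₂ + 1, 3·x₁^2]].
At the point, J = [[-6.0000, 1.755165], [-3.5000, 6.7500]] (det J = -34.356922).
Solving J·Δ = −F gives Δ = (-1.0258, -0.2541).
Then the next iterate is (x₁, x₂)₁ = (0.4742, -0.7541).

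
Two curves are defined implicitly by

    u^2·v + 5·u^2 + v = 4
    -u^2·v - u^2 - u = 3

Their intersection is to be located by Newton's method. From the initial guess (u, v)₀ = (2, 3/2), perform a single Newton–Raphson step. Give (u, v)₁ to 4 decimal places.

(1.6122, -1.1837)

At (2, 3/2): F = (23.5000, -15.0000).
Jacobian J = [[2·u·v + 10·u, u^2 + 1], [-2·u·v - 2·u - 1, -u^2]].
At the point, J = [[26.0000, 5.0000], [-11.0000, -4.0000]] (det J = -49.0000).
Solving J·Δ = −F gives Δ = (-0.3878, -2.6837).
Then the next iterate is (u, v)₁ = (1.6122, -1.1837).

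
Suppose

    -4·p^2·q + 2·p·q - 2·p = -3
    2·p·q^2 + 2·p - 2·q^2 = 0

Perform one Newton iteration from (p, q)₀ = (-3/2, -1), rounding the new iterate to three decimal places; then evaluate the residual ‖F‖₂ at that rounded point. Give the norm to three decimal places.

6.803

At (-3/2, -1): F = (18.000, -8.000).
Jacobian J = [[-8·p·q + 2·q - 2, -4·p^2 + 2·p], [2·q^2 + 2, 4·p·q - 4·q]].
At the point, J = [[-16.000, -12.000], [4.000, 10.000]] (det J = -112.000).
Solving J·Δ = −F gives Δ = (0.750, 0.500).
Then the next iterate is (p, q)₁ = (-0.750, -0.500).
Re-evaluating at (-0.750, -0.500): F = (6.375, -2.375), so ‖F‖₂ = 6.803.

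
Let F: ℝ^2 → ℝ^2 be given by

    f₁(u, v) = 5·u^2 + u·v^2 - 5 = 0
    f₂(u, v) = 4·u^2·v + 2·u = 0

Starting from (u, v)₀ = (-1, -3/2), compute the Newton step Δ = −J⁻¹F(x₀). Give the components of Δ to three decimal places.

(0.205, 1.281)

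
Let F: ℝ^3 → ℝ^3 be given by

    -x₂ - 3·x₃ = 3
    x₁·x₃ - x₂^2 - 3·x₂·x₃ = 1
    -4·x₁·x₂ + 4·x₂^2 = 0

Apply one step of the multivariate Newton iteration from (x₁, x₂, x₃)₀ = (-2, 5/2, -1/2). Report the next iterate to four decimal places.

(15.2885, 7.0673, -3.3558)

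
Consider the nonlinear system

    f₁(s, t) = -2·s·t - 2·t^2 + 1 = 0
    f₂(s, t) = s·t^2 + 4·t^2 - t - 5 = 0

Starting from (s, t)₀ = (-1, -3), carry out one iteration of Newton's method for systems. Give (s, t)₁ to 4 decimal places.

At (-1, -3): F = (-23.0000, 25.0000).
Jacobian J = [[-2·t, -2·s - 4·t], [t^2, 2·s·t + 8·t - 1]].
At the point, J = [[6.0000, 14.0000], [9.0000, -19.0000]] (det J = -240.0000).
Solving J·Δ = −F gives Δ = (0.3625, 1.4875).
Then the next iterate is (s, t)₁ = (-0.6375, -1.5125).

(-0.6375, -1.5125)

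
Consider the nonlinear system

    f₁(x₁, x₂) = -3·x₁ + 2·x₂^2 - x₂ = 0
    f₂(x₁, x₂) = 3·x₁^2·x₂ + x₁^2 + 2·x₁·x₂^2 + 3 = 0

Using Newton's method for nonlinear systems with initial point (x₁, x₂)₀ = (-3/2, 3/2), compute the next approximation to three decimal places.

(-0.601, 0.539)

At (-3/2, 3/2): F = (7.500, 8.625).
Jacobian J = [[-3, 4·x₂ - 1], [6·x₁·x₂ + 2·x₁ + 2·x₂^2, 3·x₁^2 + 4·x₁·x₂]].
At the point, J = [[-3.000, 5.000], [-12.000, -2.250]] (det J = 66.750).
Solving J·Δ = −F gives Δ = (0.899, -0.961).
Then the next iterate is (x₁, x₂)₁ = (-0.601, 0.539).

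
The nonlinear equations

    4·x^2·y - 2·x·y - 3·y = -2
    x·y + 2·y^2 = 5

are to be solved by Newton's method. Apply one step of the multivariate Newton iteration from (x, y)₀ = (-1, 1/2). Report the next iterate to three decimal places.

At (-1, 1/2): F = (3.500, -5.000).
Jacobian J = [[8·x·y - 2·y, 4·x^2 - 2·x - 3], [y, x + 4·y]].
At the point, J = [[-5.000, 3.000], [0.500, 1.000]] (det J = -6.500).
Solving J·Δ = −F gives Δ = (2.846, 3.577).
Then the next iterate is (x, y)₁ = (1.846, 4.077).

(1.846, 4.077)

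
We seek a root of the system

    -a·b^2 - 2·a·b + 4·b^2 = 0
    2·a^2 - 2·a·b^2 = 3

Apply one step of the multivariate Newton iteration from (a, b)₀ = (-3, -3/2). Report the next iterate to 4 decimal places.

(-1.8276, -0.9914)

At (-3, -3/2): F = (6.7500, 28.5000).
Jacobian J = [[-b^2 - 2·b, -2·a·b - 2·a + 8·b], [4·a - 2·b^2, -4·a·b]].
At the point, J = [[0.7500, -15.0000], [-16.5000, -18.0000]] (det J = -261.0000).
Solving J·Δ = −F gives Δ = (1.1724, 0.5086).
Then the next iterate is (a, b)₁ = (-1.8276, -0.9914).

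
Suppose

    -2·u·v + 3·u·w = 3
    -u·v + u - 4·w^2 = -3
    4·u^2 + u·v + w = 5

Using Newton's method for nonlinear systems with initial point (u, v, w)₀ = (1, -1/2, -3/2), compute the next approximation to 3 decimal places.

At (1, -1/2, -3/2): F = (-6.500, -4.500, -3.000).
Jacobian J = [[-2·v + 3·w, -2·u, 3·u], [-v + 1, -u, -8·w], [8·u + v, u, 1]].
At the point, J = [[-3.500, -2.000, 3.000], [1.500, -1.000, 12.000], [7.500, 1.000, 1.000]] (det J = -104.500).
Solving J·Δ = −F gives Δ = (1.196, -5.720, -0.251).
Then the next iterate is (u, v, w)₁ = (2.196, -6.220, -1.751).

(2.196, -6.220, -1.751)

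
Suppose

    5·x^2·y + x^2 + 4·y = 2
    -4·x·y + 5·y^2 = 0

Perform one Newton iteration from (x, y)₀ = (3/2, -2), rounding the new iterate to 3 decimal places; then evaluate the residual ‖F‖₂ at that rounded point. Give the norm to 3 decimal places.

At (3/2, -2): F = (-30.250, 32.000).
Jacobian J = [[10·x·y + 2·x, 5·x^2 + 4], [-4·y, -4·x + 10·y]].
At the point, J = [[-27.000, 15.250], [8.000, -26.000]] (det J = 580.000).
Solving J·Δ = −F gives Δ = (-0.515, 1.072).
Then the next iterate is (x, y)₁ = (0.985, -0.928).
Re-evaluating at (0.985, -0.928): F = (-9.24362, 7.96224), so ‖F‖₂ = 12.200.

12.200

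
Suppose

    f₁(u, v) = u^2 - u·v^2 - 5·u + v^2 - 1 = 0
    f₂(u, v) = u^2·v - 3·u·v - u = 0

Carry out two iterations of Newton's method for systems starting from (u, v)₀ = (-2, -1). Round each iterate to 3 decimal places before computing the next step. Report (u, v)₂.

(-0.135, -0.784)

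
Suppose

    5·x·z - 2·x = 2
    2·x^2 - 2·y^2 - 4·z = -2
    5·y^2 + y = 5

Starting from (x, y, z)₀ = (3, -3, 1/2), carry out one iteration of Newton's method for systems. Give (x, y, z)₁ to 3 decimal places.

At (3, -3, 1/2): F = (-0.500, 0.000, 37.000).
Jacobian J = [[5·z - 2, 0, 5·x], [4·x, -4·y, -4], [0, 10·y + 1, 0]].
At the point, J = [[0.500, 0.000, 15.000], [12.000, 12.000, -4.000], [0.000, -29.000, 0.000]] (det J = -5278.000).
Solving J·Δ = −F gives Δ = (-1.251, 1.276, 0.075).
Then the next iterate is (x, y, z)₁ = (1.749, -1.724, 0.575).

(1.749, -1.724, 0.575)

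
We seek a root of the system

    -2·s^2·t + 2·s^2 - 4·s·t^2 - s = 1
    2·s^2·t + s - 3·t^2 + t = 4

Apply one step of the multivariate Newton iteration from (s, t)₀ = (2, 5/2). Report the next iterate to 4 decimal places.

(1.6165, 1.4494)

At (2, 5/2): F = (-65.0000, 1.7500).
Jacobian J = [[-4·s·t + 4·s - 4·t^2 - 1, -2·s^2 - 8·s·t], [4·s·t + 1, 2·s^2 - 6·t + 1]].
At the point, J = [[-38.0000, -48.0000], [21.0000, -6.0000]] (det J = 1236.0000).
Solving J·Δ = −F gives Δ = (-0.3835, -1.0506).
Then the next iterate is (s, t)₁ = (1.6165, 1.4494).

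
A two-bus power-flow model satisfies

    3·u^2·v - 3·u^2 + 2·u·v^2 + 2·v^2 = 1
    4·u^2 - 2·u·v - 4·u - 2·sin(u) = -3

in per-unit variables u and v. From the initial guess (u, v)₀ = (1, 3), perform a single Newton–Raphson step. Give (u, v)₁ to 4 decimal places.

At (1, 3): F = (41.0000, -4.682942).
Jacobian J = [[6·u·v - 6·u + 2·v^2, 3·u^2 + 4·u·v + 4·v], [8·u - 2·v - 2·cos(u) - 4, -2·u]].
At the point, J = [[30.0000, 27.0000], [-3.080605, -2.0000]] (det J = 23.176325).
Solving J·Δ = −F gives Δ = (-1.9174, 0.6120).
Then the next iterate is (u, v)₁ = (-0.9174, 3.6120).

(-0.9174, 3.6120)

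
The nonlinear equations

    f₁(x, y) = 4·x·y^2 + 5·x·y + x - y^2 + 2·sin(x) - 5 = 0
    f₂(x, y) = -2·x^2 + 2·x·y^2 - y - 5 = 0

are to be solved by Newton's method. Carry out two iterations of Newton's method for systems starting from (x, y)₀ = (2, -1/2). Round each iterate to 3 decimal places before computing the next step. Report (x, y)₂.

(1.553, -5.452)

At (2, -1/2): F = (-4.43141, -11.500).
Jacobian J = [[4·y^2 + 5·y + 2·cos(x) + 1, 8·x·y + 5·x - 2·y], [-4·x + 2·y^2, 4·x·y - 1]].
At the point, J = [[-1.33229, 3.000], [-7.500, -5.000]] (det J = 29.16147).
Solving J·Δ = −F gives Δ = (-1.943, 0.614).
Then the next iterate is (x, y)₁ = (0.057, 0.114).
Round to (0.057, 0.114) and repeat: F = (-4.80660, -5.11902), J = [[3.61874, 0.10898], [-0.20201, -0.97401]].
Δ = (1.496, -5.566), so (x, y)₂ = (1.553, -5.452).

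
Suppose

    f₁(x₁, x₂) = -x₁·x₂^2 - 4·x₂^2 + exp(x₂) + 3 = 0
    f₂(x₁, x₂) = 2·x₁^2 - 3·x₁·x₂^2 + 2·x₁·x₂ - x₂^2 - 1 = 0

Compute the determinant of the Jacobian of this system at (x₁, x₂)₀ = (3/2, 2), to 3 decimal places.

46.778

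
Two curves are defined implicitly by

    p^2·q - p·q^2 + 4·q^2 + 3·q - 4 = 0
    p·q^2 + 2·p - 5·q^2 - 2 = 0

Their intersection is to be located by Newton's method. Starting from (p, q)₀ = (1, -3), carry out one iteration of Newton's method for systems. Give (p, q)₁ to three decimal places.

(-0.165, -0.966)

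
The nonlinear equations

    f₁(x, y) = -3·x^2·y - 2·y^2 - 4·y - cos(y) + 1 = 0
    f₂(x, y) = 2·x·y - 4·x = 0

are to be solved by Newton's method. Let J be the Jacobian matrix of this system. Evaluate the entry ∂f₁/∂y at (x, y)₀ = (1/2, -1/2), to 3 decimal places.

-3.229

∂f₁/∂y = -3·x^2 - 4·y + sin(y) - 4.
At (1/2, -1/2) this is -3.229.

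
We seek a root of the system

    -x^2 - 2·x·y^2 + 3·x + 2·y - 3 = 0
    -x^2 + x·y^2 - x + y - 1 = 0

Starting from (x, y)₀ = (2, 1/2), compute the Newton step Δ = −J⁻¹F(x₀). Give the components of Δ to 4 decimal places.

(-1.0714, 0.3036)

At (2, 1/2): F = (-1.0000, -6.0000).
Jacobian J = [[-2·x - 2·y^2 + 3, -4·x·y + 2], [-2·x + y^2 - 1, 2·x·y + 1]].
At the point, J = [[-1.5000, -2.0000], [-4.7500, 3.0000]] (det J = -14.0000).
Solving J·Δ = −F gives Δ = (-1.0714, 0.3036).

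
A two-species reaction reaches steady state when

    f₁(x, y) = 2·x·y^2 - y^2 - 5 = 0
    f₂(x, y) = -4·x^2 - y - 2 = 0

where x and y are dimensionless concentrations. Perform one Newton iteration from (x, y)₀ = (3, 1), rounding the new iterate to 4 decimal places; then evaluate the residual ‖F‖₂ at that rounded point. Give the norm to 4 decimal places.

At (3, 1): F = (0.0000, -39.0000).
Jacobian J = [[2·y^2, 4·x·y - 2·y], [-8·x, -1]].
At the point, J = [[2.0000, 10.0000], [-24.0000, -1.0000]] (det J = 238.0000).
Solving J·Δ = −F gives Δ = (-1.6387, 0.3277).
Then the next iterate is (x, y)₁ = (1.3613, 1.3277).
Re-evaluating at (1.3613, 1.3277): F = (-1.963423, -10.740251), so ‖F‖₂ = 10.9182.

10.9182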